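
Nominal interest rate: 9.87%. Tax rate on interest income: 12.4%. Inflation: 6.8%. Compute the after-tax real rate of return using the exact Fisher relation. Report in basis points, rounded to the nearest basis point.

After-tax nominal return = 9.87% × (1 − 0.124) = 8.64612%.
1 + r = 1.0864612 / 1.06800 = 1.017286
After-tax real rate = 1.017286 − 1 → 173 basis points.

173 basis points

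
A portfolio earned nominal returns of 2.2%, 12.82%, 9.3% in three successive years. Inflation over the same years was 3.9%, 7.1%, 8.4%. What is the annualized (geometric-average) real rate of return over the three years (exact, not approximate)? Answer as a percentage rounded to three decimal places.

Nominal growth factor = 1.0220 × 1.1282 × 1.0930 = 1.26025130
Price-level growth factor = 1.0390 × 1.0710 × 1.0840 = 1.20624160
Real growth factor = 1.26025130 / 1.20624160 = 1.04477519
Annualized real rate = 1.04477519^(1/3) − 1 = 1.4708% → 1.471%.

1.471%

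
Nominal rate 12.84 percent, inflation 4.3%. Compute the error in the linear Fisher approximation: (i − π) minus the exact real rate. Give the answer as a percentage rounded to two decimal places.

Approximate: r ≈ 12.840% − 4.300% = 8.5400%
Exact: (1 + 0.1284)/(1 + 0.0430) − 1 = 8.1879%
Error = 8.5400% − 8.1879% = 0.3521% → 0.35%.

0.35%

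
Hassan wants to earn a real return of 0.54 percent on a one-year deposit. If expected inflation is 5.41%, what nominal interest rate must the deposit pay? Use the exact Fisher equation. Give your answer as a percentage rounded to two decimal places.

5.98%

(1 + i) = (1 + r)(1 + π) = 1.00540 × 1.05410 = 1.05979214
i = 1.05979214 − 1, so the required nominal rate is 5.98%.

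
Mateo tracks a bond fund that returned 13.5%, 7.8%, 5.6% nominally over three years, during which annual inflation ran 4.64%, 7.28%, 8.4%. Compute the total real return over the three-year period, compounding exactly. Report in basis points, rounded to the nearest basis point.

618 basis points

Nominal growth factor = 1.1350 × 1.0780 × 1.0560 = 1.292048
Price-level growth factor = 1.0464 × 1.0728 × 1.0840 = 1.216874
Real growth factor = 1.292048 / 1.216874 = 1.061776
Total real return = 1.061776 − 1 → 618 basis points.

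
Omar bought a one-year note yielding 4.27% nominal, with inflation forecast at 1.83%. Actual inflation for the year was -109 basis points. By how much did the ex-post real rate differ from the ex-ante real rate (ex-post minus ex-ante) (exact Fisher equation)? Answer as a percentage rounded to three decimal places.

Ex-ante: (1 + 0.0427)/(1 + 0.0183) − 1 = 2.3962%
Ex-post: (1 + 0.0427)/(1 − 0.0109) − 1 = 5.4191%
Difference (ex-post − ex-ante) = 3.0229% → 3.023%.

3.023%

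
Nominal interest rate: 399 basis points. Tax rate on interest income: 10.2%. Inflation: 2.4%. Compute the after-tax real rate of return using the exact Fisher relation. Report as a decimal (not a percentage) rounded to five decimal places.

0.01155

After-tax nominal return = 3.99% × (1 − 0.102) = 3.58302%.
1 + r = 1.0358302 / 1.02400 = 1.011553
After-tax real rate = 1.011553 − 1 → 0.01155.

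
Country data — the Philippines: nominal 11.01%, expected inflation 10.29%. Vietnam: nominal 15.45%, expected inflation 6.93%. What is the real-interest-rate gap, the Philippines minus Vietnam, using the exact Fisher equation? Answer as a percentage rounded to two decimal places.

The Philippines: (1 + 0.1101)/(1 + 0.1029) − 1 = 0.65282%
Vietnam: (1 + 0.1545)/(1 + 0.0693) − 1 = 7.96783%
Differential = 0.65282% − 7.96783% = -7.31501% → -7.32%.

-7.32%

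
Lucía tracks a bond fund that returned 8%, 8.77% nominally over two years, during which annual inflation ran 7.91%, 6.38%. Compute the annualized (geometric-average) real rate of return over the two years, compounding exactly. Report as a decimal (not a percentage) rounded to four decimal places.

Compound the nominal returns: 1.0800 × 1.0877 = 1.17471600.
Compound inflation: 1.0791 × 1.0638 = 1.14794658.
Deflate: 1.17471600 / 1.14794658 = 1.02331940.
Annualized real rate = 1.02331940^(1/2) − 1 = 1.1593% → 0.0116.

0.0116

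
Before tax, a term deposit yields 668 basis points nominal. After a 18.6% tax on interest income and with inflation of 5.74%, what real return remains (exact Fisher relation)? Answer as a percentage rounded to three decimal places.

-0.286%

After-tax nominal return = 6.68% × (1 − 0.186) = 5.43752%.
1 + r = 1.0543752 / 1.05740 = 0.997139
After-tax real rate = 0.997139 − 1 → -0.286%.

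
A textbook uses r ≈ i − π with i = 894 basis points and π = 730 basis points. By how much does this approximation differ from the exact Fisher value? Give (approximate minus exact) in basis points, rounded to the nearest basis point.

11 basis points

Approximate: r ≈ 8.940% − 7.300% = 1.6400%
Exact: (1 + 0.0894)/(1 + 0.0730) − 1 = 1.5284%
Error = 1.6400% − 1.5284% = 0.1116% → 11 basis points.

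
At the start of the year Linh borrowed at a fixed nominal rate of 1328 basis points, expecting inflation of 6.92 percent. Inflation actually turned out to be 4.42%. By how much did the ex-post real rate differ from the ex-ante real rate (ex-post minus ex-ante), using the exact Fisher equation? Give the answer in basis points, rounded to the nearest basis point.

254 basis points

Ex-ante: (1 + 0.1328)/(1 + 0.0692) − 1 = 5.9484%
Ex-post: (1 + 0.1328)/(1 + 0.0442) − 1 = 8.4850%
Difference (ex-post − ex-ante) = 2.5366% → 254 basis points.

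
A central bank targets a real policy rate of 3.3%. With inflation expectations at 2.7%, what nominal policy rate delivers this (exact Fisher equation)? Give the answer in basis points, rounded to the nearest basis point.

609 basis points

(1 + i) = (1 + r)(1 + π) = 1.03300 × 1.02700 = 1.060891
i = 1.060891 − 1, so the required nominal rate is 609 basis points.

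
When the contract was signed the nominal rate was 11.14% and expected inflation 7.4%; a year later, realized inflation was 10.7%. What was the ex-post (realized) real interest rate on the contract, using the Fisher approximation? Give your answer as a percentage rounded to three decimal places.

Ex-post: 11.14% − 10.7% = 0.440%
So the realized real rate is 0.440%.

0.440%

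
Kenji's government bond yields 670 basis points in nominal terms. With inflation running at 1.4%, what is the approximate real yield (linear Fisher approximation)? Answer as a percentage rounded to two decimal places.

5.30%

r ≈ i − π = 6.7% − 1.4% = 5.30%.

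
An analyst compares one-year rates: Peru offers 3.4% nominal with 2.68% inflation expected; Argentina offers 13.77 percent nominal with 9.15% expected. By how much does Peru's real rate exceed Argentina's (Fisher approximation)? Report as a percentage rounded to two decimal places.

-3.90%

Peru: 3.4% − 2.68% = 0.720%
Argentina: 13.77% − 9.15% = 4.620%
Differential = -3.900% → -3.90%.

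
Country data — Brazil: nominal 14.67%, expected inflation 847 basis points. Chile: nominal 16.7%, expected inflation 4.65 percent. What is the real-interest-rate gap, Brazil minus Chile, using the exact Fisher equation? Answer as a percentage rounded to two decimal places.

-5.80%

Brazil: (1 + 0.1467)/(1 + 0.0847) − 1 = 5.7159%
Chile: (1 + 0.1670)/(1 + 0.0465) − 1 = 11.5146%
Differential = 5.7159% − 11.5146% = -5.7987% → -5.80%.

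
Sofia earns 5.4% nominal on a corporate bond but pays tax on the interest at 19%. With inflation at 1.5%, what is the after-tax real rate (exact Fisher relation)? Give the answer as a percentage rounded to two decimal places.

After-tax nominal return = 5.4% × (1 − 0.19) = 4.3740%.
1 + r = 1.04374 / 1.01500 = 1.028315
After-tax real rate = 1.028315 − 1 → 2.83%.

2.83%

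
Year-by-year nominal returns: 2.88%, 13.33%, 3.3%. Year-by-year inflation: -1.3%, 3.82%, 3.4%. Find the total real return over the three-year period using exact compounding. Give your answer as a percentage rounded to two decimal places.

13.67%

Compound the nominal returns: 1.0288 × 1.1333 × 1.0330 = 1.204415.
Compound inflation: 0.9870 × 1.0382 × 1.0340 = 1.059543.
Deflate: 1.204415 / 1.059543 = 1.136730.
Total real return = 1.136730 − 1 → 13.67%.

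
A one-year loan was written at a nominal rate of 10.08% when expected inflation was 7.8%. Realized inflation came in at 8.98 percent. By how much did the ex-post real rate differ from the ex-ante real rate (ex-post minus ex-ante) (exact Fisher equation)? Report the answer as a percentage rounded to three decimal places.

-1.106%

Ex-ante: (1 + 0.1008)/(1 + 0.0780) − 1 = 2.1150%
Ex-post: (1 + 0.1008)/(1 + 0.0898) − 1 = 1.0094%
Difference (ex-post − ex-ante) = -1.1057% → -1.106%.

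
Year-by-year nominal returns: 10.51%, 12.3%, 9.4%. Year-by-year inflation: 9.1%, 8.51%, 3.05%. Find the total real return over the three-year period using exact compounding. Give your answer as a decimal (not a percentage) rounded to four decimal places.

Compound the nominal returns: 1.1051 × 1.1230 × 1.0940 = 1.357684.
Compound inflation: 1.0910 × 1.0851 × 1.0305 = 1.219951.
Deflate: 1.357684 / 1.219951 = 1.112900.
Total real return = 1.112900 − 1 → 0.1129.

0.1129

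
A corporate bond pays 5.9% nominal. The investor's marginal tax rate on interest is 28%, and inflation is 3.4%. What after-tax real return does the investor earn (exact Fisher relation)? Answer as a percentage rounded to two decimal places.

After-tax nominal return = 5.9% × (1 − 0.28) = 4.2480%.
1 + r = 1.04248 / 1.03400 = 1.008201
After-tax real rate = 1.008201 − 1 → 0.82%.

0.82%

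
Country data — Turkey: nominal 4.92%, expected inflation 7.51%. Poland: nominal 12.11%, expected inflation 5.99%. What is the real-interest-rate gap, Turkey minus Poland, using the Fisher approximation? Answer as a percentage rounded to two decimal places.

-8.71%

Turkey: 4.92% − 7.51% = -2.590%
Poland: 12.11% − 5.99% = 6.120%
Differential = -8.710% → -8.71%.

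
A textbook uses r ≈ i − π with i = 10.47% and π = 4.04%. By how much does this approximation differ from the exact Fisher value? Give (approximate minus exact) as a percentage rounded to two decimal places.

Approximate: r ≈ 10.470% − 4.040% = 6.4300%
Exact: (1 + 0.1047)/(1 + 0.0404) − 1 = 6.1803%
Error = 6.4300% − 6.1803% = 0.2497% → 0.25%.

0.25%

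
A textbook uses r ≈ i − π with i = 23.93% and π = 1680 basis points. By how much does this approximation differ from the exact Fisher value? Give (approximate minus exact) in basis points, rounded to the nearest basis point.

Approximate: r ≈ 23.930% − 16.800% = 7.1300%
Exact: (1 + 0.2393)/(1 + 0.1680) − 1 = 6.1045%
Error = 7.1300% − 6.1045% = 1.0255% → 103 basis points.

103 basis points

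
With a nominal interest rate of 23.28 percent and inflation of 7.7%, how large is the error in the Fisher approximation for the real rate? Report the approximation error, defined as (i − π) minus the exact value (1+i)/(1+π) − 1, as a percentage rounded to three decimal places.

1.114%

Approximate: r ≈ 23.280% − 7.700% = 15.5800%
Exact: (1 + 0.2328)/(1 + 0.0770) − 1 = 14.4661%
Error = 15.5800% − 14.4661% = 1.1139% → 1.114%.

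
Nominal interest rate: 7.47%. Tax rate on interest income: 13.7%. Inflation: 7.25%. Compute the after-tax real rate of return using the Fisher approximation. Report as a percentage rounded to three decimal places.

-0.803%

After-tax nominal return = 7.47% × (1 − 0.137) = 6.44661%.
r ≈ 6.44661% − 7.25% → -0.803%.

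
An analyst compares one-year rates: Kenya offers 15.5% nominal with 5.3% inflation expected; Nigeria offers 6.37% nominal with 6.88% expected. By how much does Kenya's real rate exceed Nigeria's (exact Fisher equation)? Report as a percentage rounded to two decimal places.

10.16%

Kenya: (1 + 0.1550)/(1 + 0.0530) − 1 = 9.6866%
Nigeria: (1 + 0.0637)/(1 + 0.0688) − 1 = -0.4772%
Differential = 9.6866% − (-0.4772%) = 10.1638% → 10.16%.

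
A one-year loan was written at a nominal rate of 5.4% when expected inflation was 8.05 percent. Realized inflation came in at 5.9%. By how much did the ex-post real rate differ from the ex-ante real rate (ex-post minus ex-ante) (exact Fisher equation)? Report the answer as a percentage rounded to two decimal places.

Ex-ante: (1 + 0.0540)/(1 + 0.0805) − 1 = -2.4526%
Ex-post: (1 + 0.0540)/(1 + 0.0590) − 1 = -0.4721%
Difference (ex-post − ex-ante) = 1.9804% → 1.98%.

1.98%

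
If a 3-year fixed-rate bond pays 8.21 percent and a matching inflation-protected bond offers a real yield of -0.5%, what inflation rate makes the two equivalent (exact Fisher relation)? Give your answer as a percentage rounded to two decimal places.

(1 + π) = (1 + i)/(1 + r) = 1.08210 / 0.99500 = 1.087538
Break-even inflation = 1.087538 − 1 → 8.75%.

8.75%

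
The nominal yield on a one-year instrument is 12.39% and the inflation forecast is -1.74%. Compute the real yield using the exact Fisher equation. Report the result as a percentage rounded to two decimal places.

By the Fisher identity, 1 + r = (1 + i)/(1 + π).
1 + r = 1.12390 / 0.98260 = 1.143802
r = 1.143802 − 1 = 14.3802%, i.e. 14.38%.

14.38%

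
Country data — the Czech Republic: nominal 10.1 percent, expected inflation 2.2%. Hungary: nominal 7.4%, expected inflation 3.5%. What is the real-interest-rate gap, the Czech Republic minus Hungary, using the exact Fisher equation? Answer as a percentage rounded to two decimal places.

3.96%

The Czech Republic: (1 + 0.1010)/(1 + 0.0220) − 1 = 7.7299%
Hungary: (1 + 0.0740)/(1 + 0.0350) − 1 = 3.7681%
Differential = 7.7299% − 3.7681% = 3.9618% → 3.96%.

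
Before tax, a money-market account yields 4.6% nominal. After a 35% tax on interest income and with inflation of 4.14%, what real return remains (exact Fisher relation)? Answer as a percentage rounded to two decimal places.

-1.10%

After-tax nominal return = 4.6% × (1 − 0.35) = 2.9900%.
1 + r = 1.02990 / 1.04140 = 0.988957
After-tax real rate = 0.988957 − 1 → -1.10%.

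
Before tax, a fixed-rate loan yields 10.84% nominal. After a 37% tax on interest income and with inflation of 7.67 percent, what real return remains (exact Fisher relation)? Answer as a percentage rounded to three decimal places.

-0.781%

After-tax nominal return = 10.84% × (1 − 0.37) = 6.8292%.
1 + r = 1.068292 / 1.07670 = 0.992191
After-tax real rate = 0.992191 − 1 → -0.781%.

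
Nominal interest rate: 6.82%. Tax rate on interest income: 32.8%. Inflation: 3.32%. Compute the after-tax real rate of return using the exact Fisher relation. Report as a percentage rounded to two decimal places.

After-tax nominal return = 6.82% × (1 − 0.328) = 4.58304%.
1 + r = 1.0458304 / 1.03320 = 1.012225
After-tax real rate = 1.012225 − 1 → 1.22%.

1.22%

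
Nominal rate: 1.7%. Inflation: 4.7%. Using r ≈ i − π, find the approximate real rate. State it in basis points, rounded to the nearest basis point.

-300 basis points

r ≈ i − π = 1.7% − 4.7% = -300 basis points.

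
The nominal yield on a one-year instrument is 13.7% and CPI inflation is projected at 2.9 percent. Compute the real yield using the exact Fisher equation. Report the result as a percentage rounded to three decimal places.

1 + r = 1.13700 / 1.02900 = 1.104956
r = 1.104956 − 1 = 10.4956%, i.e. 10.496%.

10.496%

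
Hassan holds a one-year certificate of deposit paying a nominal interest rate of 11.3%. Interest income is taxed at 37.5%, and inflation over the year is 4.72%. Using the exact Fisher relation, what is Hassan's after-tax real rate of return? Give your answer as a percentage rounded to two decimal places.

After-tax nominal return = 11.3% × (1 − 0.375) = 7.0625%.
1 + r = 1.070625 / 1.04720 = 1.022369
After-tax real rate = 1.022369 − 1 → 2.24%.

2.24%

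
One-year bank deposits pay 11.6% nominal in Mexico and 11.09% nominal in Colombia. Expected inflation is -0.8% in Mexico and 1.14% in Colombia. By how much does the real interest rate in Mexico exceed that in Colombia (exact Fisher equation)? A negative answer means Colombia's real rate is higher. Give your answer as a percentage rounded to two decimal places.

Mexico: (1 + 0.1160)/(1 − 0.0080) − 1 = 12.5000%
Colombia: (1 + 0.1109)/(1 + 0.0114) − 1 = 9.8378%
Differential = 12.5000% − 9.8378% = 2.6622% → 2.66%.

2.66%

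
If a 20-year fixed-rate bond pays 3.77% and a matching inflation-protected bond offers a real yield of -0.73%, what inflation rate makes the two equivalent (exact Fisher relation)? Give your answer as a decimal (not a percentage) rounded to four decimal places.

0.0453

(1 + π) = (1 + i)/(1 + r) = 1.03770 / 0.99270 = 1.045331
Break-even inflation = 1.045331 − 1 → 0.0453.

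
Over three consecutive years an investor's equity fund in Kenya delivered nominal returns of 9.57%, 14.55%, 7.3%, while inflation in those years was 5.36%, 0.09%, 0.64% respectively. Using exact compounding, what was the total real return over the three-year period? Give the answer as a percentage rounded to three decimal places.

26.896%

Nominal growth factor = 1.0957 × 1.1455 × 1.0730 = 1.346748
Price-level growth factor = 1.0536 × 1.0009 × 1.0064 = 1.061297
Real growth factor = 1.346748 / 1.061297 = 1.268964
Total real return = 1.268964 − 1 → 26.896%.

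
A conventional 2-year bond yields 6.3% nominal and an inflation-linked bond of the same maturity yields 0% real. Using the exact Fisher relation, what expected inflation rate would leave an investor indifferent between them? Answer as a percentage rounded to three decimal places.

6.300%

(1 + π) = (1 + i)/(1 + r) = 1.06300 / 1.00000 = 1.063000
Break-even inflation = 1.063000 − 1 → 6.300%.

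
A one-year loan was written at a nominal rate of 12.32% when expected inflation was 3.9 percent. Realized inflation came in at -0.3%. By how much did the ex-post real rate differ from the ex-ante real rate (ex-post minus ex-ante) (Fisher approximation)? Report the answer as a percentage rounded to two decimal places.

4.20%

Ex-ante: 12.32% − 3.9% = 8.420%
Ex-post: 12.32% − (-0.3%) = 12.620%
Difference (ex-post − ex-ante) = 4.2000% → 4.20%.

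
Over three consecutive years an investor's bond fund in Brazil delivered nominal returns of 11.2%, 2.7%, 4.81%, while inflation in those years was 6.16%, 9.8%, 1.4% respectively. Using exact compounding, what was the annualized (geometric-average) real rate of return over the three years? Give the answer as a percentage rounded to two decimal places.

Nominal growth factor = 1.1120 × 1.0270 × 1.0481 = 1.19695535
Price-level growth factor = 1.0616 × 1.0980 × 1.0140 = 1.18195572
Real growth factor = 1.19695535 / 1.18195572 = 1.01269053
Annualized real rate = 1.01269053^(1/3) − 1 = 0.4212% → 0.42%.

0.42%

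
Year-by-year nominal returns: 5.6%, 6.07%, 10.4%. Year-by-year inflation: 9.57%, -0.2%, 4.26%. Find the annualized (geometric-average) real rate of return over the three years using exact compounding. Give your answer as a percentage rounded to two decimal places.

2.75%

Compound the nominal returns: 1.0560 × 1.0607 × 1.1040 = 1.23658952.
Compound inflation: 1.0957 × 0.9980 × 1.0426 = 1.14009207.
Deflate: 1.23658952 / 1.14009207 = 1.08464005.
Annualized real rate = 1.08464005^(1/3) − 1 = 2.7453% → 2.75%.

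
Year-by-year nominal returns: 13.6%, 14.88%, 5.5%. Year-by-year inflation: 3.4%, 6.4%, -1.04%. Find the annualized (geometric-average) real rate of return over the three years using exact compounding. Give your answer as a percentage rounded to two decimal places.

Nominal growth factor = 1.1360 × 1.1488 × 1.0550 = 1.37681382
Price-level growth factor = 1.0340 × 1.0640 × 0.9896 = 1.08873417
Real growth factor = 1.37681382 / 1.08873417 = 1.26460054
Annualized real rate = 1.26460054^(1/3) − 1 = 8.1395% → 8.14%.

8.14%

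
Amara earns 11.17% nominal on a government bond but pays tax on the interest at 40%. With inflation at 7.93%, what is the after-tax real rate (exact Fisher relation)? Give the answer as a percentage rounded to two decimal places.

After-tax nominal return = 11.17% × (1 − 0.4) = 6.7020%.
1 + r = 1.06702 / 1.07930 = 0.988622
After-tax real rate = 0.988622 − 1 → -1.14%.

-1.14%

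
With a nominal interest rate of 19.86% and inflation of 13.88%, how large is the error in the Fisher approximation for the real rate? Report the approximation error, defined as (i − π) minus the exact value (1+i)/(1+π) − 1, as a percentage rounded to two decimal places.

0.73%

Approximate: r ≈ 19.860% − 13.880% = 5.9800%
Exact: (1 + 0.1986)/(1 + 0.1388) − 1 = 5.2511%
Error = 5.9800% − 5.2511% = 0.7289% → 0.73%.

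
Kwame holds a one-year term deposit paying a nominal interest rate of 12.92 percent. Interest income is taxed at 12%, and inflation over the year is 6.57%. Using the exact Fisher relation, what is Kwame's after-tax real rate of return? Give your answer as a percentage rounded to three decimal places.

After-tax nominal return = 12.92% × (1 − 0.12) = 11.3696%.
1 + r = 1.113696 / 1.06570 = 1.045037
After-tax real rate = 1.045037 − 1 → 4.504%.

4.504%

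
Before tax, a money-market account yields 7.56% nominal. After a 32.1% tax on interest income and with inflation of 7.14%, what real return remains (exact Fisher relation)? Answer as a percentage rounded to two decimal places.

After-tax nominal return = 7.56% × (1 − 0.321) = 5.13324%.
1 + r = 1.0513324 / 1.07140 = 0.981270
After-tax real rate = 0.981270 − 1 → -1.87%.

-1.87%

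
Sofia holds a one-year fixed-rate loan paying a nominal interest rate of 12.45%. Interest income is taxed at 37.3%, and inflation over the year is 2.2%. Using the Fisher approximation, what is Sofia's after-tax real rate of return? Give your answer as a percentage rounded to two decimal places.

5.61%

After-tax nominal return = 12.45% × (1 − 0.373) = 7.80615%.
r ≈ 7.80615% − 2.2% → 5.61%.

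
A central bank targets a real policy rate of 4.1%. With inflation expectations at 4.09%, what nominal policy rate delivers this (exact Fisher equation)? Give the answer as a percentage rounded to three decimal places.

8.358%

(1 + i) = (1 + r)(1 + π) = 1.04100 × 1.04090 = 1.0835769
i = 1.0835769 − 1, so the required nominal rate is 8.358%.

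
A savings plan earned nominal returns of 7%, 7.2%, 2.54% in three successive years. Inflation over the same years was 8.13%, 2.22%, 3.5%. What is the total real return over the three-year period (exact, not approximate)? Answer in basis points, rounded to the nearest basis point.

281 basis points

Compound the nominal returns: 1.0700 × 1.0720 × 1.0254 = 1.176175.
Compound inflation: 1.0813 × 1.0222 × 1.0350 = 1.143991.
Deflate: 1.176175 / 1.143991 = 1.028133.
Total real return = 1.028133 − 1 → 281 basis points.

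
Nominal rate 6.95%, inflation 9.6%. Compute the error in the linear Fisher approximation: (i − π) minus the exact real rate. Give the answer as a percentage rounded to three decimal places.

Approximate: r ≈ 6.950% − 9.600% = -2.6500%
Exact: (1 + 0.0695)/(1 + 0.0960) − 1 = -2.4179%
Error = -2.6500% − (-2.4179%) = -0.2321% → -0.232%.

-0.232%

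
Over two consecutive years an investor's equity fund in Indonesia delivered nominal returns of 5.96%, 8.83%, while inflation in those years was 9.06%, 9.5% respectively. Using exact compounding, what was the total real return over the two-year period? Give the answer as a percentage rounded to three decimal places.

Nominal growth factor = 1.0596 × 1.0883 = 1.153163
Price-level growth factor = 1.0906 × 1.0950 = 1.194207
Real growth factor = 1.153163 / 1.194207 = 0.965630
Total real return = 0.965630 − 1 → -3.437%.

-3.437%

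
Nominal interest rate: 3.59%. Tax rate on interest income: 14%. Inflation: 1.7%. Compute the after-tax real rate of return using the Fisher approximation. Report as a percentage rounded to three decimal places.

1.387%

After-tax nominal return = 3.59% × (1 − 0.14) = 3.0874%.
r ≈ 3.0874% − 1.7% → 1.387%.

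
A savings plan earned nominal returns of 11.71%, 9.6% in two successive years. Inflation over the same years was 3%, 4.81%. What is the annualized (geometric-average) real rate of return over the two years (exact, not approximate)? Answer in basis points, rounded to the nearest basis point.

Compound the nominal returns: 1.1171 × 1.0960 = 1.22434160.
Compound inflation: 1.0300 × 1.0481 = 1.07954300.
Deflate: 1.22434160 / 1.07954300 = 1.13412953.
Annualized real rate = 1.13412953^(1/2) − 1 = 6.4955% → 650 basis points.

650 basis points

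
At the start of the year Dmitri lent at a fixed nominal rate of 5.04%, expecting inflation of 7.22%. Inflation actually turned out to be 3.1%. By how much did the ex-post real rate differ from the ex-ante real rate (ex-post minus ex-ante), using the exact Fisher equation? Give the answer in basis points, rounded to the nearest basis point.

Ex-ante: (1 + 0.0504)/(1 + 0.0722) − 1 = -2.0332%
Ex-post: (1 + 0.0504)/(1 + 0.0310) − 1 = 1.8817%
Difference (ex-post − ex-ante) = 3.9149% → 391 basis points.

391 basis points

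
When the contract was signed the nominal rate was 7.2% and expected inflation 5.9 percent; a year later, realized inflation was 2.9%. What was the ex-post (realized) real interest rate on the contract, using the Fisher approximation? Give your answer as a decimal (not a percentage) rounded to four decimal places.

0.0430

Ex-post: 7.2% − 2.9% = 4.300%
So the realized real rate is 0.0430.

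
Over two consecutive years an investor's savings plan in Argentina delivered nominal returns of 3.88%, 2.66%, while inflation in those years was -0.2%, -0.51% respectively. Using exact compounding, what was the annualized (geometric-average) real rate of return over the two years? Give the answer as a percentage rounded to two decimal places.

Compound the nominal returns: 1.0388 × 1.0266 = 1.06643208.
Compound inflation: 0.9980 × 0.9949 = 0.99291020.
Deflate: 1.06643208 / 0.99291020 = 1.07404686.
Annualized real rate = 1.07404686^(1/2) − 1 = 3.6362% → 3.64%.

3.64%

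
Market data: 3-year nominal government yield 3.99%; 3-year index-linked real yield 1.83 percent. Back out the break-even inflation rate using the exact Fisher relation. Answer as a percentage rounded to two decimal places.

(1 + π) = (1 + i)/(1 + r) = 1.03990 / 1.01830 = 1.021212
Break-even inflation = 1.021212 − 1 → 2.12%.

2.12%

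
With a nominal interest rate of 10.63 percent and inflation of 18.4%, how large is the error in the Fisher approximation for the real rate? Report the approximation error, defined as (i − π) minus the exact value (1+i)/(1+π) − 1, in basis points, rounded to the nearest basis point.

Approximate: r ≈ 10.630% − 18.400% = -7.7700%
Exact: (1 + 0.1063)/(1 + 0.1840) − 1 = -6.5625%
Error = -7.7700% − (-6.5625%) = -1.2075% → -121 basis points.

-121 basis points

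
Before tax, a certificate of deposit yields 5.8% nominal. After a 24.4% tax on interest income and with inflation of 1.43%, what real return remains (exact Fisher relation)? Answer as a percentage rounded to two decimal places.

2.91%

After-tax nominal return = 5.8% × (1 − 0.244) = 4.3848%.
1 + r = 1.043848 / 1.01430 = 1.029131
After-tax real rate = 1.029131 − 1 → 2.91%.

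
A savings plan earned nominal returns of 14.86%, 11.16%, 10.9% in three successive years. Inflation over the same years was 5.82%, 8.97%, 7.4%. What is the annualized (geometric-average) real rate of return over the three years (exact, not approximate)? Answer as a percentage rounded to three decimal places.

4.566%

Nominal growth factor = 1.1486 × 1.1116 × 1.1090 = 1.41595319
Price-level growth factor = 1.0582 × 1.0897 × 1.0740 = 1.23845146
Real growth factor = 1.41595319 / 1.23845146 = 1.14332554
Annualized real rate = 1.14332554^(1/3) − 1 = 4.5659% → 4.566%.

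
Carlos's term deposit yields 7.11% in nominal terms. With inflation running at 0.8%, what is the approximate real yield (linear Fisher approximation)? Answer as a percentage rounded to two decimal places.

6.31%

r ≈ i − π = 7.11% − 0.8% = 6.31%.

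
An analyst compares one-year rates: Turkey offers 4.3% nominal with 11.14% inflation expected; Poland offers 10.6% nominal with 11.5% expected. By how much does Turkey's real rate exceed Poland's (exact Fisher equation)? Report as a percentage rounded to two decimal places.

Turkey: (1 + 0.0430)/(1 + 0.1114) − 1 = -6.1544%
Poland: (1 + 0.1060)/(1 + 0.1150) − 1 = -0.8072%
Differential = -6.1544% − (-0.8072%) = -5.3472% → -5.35%.

-5.35%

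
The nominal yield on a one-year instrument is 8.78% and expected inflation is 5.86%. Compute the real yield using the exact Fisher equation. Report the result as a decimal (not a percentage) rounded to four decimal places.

0.0276

By the Fisher equation, 1 + r = (1 + i)/(1 + π).
1 + r = 1.08780 / 1.05860 = 1.027584
r = 1.027584 − 1 = 2.7584%, i.e. 0.0276.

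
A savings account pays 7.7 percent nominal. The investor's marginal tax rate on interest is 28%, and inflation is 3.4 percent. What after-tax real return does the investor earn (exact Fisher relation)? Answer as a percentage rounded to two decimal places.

2.07%

After-tax nominal return = 7.7% × (1 − 0.28) = 5.5440%.
1 + r = 1.05544 / 1.03400 = 1.020735
After-tax real rate = 1.020735 − 1 → 2.07%.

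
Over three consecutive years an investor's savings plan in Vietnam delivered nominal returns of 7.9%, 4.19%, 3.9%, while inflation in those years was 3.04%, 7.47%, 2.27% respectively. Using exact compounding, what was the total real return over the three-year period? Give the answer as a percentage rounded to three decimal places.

Nominal growth factor = 1.0790 × 1.0419 × 1.0390 = 1.168054
Price-level growth factor = 1.0304 × 1.0747 × 1.0227 = 1.132508
Real growth factor = 1.168054 / 1.132508 = 1.031387
Total real return = 1.031387 − 1 → 3.139%.

3.139%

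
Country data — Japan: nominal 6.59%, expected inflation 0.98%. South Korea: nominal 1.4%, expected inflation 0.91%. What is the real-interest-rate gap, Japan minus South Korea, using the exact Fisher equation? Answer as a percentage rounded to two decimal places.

5.07%

Japan: (1 + 0.0659)/(1 + 0.0098) − 1 = 5.5556%
South Korea: (1 + 0.0140)/(1 + 0.0091) − 1 = 0.4856%
Differential = 5.5556% − 0.4856% = 5.0700% → 5.07%.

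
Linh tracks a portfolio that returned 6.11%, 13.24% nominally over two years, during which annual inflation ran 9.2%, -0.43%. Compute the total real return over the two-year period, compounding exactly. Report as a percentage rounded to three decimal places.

10.511%

Compound the nominal returns: 1.0611 × 1.1324 = 1.201590.
Compound inflation: 1.0920 × 0.9957 = 1.087304.
Deflate: 1.201590 / 1.087304 = 1.105109.
Total real return = 1.105109 − 1 → 10.511%.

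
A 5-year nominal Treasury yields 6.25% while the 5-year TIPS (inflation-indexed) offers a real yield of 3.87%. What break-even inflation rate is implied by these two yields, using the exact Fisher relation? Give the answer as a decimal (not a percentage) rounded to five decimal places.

0.02291

(1 + π) = (1 + i)/(1 + r) = 1.06250 / 1.03870 = 1.022913
Break-even inflation = 1.022913 − 1 → 0.02291.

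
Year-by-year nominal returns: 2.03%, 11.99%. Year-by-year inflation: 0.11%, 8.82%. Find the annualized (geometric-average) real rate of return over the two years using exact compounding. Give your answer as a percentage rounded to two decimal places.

2.41%

Nominal growth factor = 1.0203 × 1.1199 = 1.14263397
Price-level growth factor = 1.0011 × 1.0882 = 1.08939702
Real growth factor = 1.14263397 / 1.08939702 = 1.04886827
Annualized real rate = 1.04886827^(1/2) − 1 = 2.4143% → 2.41%.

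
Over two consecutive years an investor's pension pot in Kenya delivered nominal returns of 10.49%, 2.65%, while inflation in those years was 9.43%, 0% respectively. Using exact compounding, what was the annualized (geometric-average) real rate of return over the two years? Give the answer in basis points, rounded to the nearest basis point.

Nominal growth factor = 1.1049 × 1.0265 = 1.13417985
Price-level growth factor = 1.0943 × 1.0000 = 1.09430000
Real growth factor = 1.13417985 / 1.09430000 = 1.03644325
Annualized real rate = 1.03644325^(1/2) − 1 = 1.8059% → 181 basis points.

181 basis points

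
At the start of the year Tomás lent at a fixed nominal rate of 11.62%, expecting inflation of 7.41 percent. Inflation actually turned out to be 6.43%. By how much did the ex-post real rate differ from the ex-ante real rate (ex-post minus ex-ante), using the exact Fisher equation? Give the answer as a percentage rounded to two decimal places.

0.96%

Ex-ante: (1 + 0.1162)/(1 + 0.0741) − 1 = 3.9196%
Ex-post: (1 + 0.1162)/(1 + 0.0643) − 1 = 4.8764%
Difference (ex-post − ex-ante) = 0.9569% → 0.96%.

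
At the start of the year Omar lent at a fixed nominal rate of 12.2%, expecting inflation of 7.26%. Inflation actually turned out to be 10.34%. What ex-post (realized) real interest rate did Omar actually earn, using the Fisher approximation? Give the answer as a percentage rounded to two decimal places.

1.86%

Ex-post: 12.2% − 10.34% = 1.860%
So the realized real rate is 1.86%.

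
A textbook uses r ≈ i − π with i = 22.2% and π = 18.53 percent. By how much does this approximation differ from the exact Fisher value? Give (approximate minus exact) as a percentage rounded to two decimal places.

0.57%

Approximate: r ≈ 22.200% − 18.530% = 3.6700%
Exact: (1 + 0.2220)/(1 + 0.1853) − 1 = 3.0963%
Error = 3.6700% − 3.0963% = 0.5737% → 0.57%.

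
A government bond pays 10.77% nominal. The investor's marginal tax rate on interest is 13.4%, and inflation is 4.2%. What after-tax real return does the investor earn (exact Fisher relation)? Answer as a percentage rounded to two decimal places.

After-tax nominal return = 10.77% × (1 − 0.134) = 9.32682%.
1 + r = 1.0932682 / 1.04200 = 1.049202
After-tax real rate = 1.049202 − 1 → 4.92%.

4.92%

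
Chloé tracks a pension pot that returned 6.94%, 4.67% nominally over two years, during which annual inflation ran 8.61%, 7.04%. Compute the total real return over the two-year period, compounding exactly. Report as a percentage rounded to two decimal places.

-3.72%

Compound the nominal returns: 1.0694 × 1.0467 = 1.119341.
Compound inflation: 1.0861 × 1.0704 = 1.162561.
Deflate: 1.119341 / 1.162561 = 0.962823.
Total real return = 0.962823 − 1 → -3.72%.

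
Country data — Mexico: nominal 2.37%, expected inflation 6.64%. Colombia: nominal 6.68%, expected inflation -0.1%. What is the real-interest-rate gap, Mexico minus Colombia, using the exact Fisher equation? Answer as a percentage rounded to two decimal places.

Mexico: (1 + 0.0237)/(1 + 0.0664) − 1 = -4.0041%
Colombia: (1 + 0.0668)/(1 − 0.0010) − 1 = 6.7868%
Differential = -4.0041% − 6.7868% = -10.7909% → -10.79%.

-10.79%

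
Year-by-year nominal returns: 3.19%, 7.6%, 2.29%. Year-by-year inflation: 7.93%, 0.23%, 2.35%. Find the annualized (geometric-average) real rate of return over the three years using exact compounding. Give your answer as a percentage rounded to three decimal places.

Compound the nominal returns: 1.0319 × 1.0760 × 1.0229 = 1.13575083.
Compound inflation: 1.0793 × 1.0023 × 1.0235 = 1.10720428.
Deflate: 1.13575083 / 1.10720428 = 1.02578255.
Annualized real rate = 1.02578255^(1/3) − 1 = 0.8521% → 0.852%.

0.852%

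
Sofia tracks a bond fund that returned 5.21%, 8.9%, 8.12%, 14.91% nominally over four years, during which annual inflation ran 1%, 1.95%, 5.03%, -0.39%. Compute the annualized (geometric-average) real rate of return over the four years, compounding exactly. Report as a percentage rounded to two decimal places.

7.22%

Nominal growth factor = 1.0521 × 1.0890 × 1.0812 × 1.1491 = 1.42347145
Price-level growth factor = 1.0100 × 1.0195 × 1.0503 × 0.9961 = 1.07727085
Real growth factor = 1.42347145 / 1.07727085 = 1.32136821
Annualized real rate = 1.32136821^(1/4) − 1 = 7.2151% → 7.22%.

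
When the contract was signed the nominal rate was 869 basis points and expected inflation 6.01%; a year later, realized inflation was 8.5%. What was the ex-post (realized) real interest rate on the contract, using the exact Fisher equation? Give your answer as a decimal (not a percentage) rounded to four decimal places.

0.0018

Ex-post: (1 + 0.0869)/(1 + 0.0850) − 1 = 0.1751%
So the realized real rate is 0.0018.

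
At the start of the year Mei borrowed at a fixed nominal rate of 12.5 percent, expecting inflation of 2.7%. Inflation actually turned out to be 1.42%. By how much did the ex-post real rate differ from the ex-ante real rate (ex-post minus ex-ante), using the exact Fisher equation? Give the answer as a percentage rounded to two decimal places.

Ex-ante: (1 + 0.1250)/(1 + 0.0270) − 1 = 9.5424%
Ex-post: (1 + 0.1250)/(1 + 0.0142) − 1 = 10.9249%
Difference (ex-post − ex-ante) = 1.3825% → 1.38%.

1.38%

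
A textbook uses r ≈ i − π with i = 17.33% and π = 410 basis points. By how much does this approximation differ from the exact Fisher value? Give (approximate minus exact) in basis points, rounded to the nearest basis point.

52 basis points

Approximate: r ≈ 17.330% − 4.100% = 13.2300%
Exact: (1 + 0.1733)/(1 + 0.0410) − 1 = 12.7089%
Error = 13.2300% − 12.7089% = 0.5211% → 52 basis points.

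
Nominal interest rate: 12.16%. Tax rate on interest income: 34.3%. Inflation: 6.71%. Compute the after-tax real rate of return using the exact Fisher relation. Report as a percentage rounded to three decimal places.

1.199%

After-tax nominal return = 12.16% × (1 − 0.343) = 7.98912%.
1 + r = 1.0798912 / 1.06710 = 1.011987
After-tax real rate = 1.011987 − 1 → 1.199%.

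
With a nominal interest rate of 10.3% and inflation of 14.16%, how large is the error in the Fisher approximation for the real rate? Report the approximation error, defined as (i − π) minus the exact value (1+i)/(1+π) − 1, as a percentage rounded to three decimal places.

-0.479%

Approximate: r ≈ 10.300% − 14.160% = -3.8600%
Exact: (1 + 0.1030)/(1 + 0.1416) − 1 = -3.3812%
Error = -3.8600% − (-3.3812%) = -0.4788% → -0.479%.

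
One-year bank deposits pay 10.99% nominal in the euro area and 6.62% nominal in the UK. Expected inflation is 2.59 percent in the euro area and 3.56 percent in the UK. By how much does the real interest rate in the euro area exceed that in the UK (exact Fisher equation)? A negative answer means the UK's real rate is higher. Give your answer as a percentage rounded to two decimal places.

5.23%

The euro area: (1 + 0.1099)/(1 + 0.0259) − 1 = 8.1879%
The UK: (1 + 0.0662)/(1 + 0.0356) − 1 = 2.9548%
Differential = 8.1879% − 2.9548% = 5.2331% → 5.23%.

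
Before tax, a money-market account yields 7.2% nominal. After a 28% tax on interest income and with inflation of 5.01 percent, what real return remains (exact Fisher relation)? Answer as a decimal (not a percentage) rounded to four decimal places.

0.0017

After-tax nominal return = 7.2% × (1 − 0.28) = 5.1840%.
1 + r = 1.05184 / 1.05010 = 1.001657
After-tax real rate = 1.001657 − 1 → 0.0017.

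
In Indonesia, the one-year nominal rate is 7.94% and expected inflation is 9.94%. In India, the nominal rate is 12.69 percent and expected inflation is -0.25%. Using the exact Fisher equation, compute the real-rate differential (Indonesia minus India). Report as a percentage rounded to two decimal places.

-14.79%

Indonesia: (1 + 0.0794)/(1 + 0.0994) − 1 = -1.8192%
India: (1 + 0.1269)/(1 − 0.0025) − 1 = 12.9724%
Differential = -1.8192% − 12.9724% = -14.7916% → -14.79%.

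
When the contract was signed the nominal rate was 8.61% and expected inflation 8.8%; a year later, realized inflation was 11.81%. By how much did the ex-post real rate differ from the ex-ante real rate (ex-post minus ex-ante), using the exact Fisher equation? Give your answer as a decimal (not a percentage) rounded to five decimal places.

Ex-ante: (1 + 0.0861)/(1 + 0.0880) − 1 = -0.1746%
Ex-post: (1 + 0.0861)/(1 + 0.1181) − 1 = -2.8620%
Difference (ex-post − ex-ante) = -2.6874% → -0.02687.

-0.02687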